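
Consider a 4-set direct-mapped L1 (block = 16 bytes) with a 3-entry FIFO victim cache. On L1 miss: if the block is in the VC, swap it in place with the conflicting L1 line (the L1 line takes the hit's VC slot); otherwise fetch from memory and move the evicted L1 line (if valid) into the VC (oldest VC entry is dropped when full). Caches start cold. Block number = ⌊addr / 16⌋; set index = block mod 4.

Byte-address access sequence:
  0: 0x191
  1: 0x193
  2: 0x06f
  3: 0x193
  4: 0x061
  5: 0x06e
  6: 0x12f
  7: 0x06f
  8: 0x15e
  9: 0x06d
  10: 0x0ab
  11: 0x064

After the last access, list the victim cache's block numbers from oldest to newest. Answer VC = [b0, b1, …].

#0 0x191→b25/s1 MISS; vc=[]
#1 0x193→b25/s1 L1-HIT; vc=[]
#2 0x6f→b6/s2 MISS; vc=[]
#3 0x193→b25/s1 L1-HIT; vc=[]
#4 0x61→b6/s2 L1-HIT; vc=[]
#5 0x6e→b6/s2 L1-HIT; vc=[]
#6 0x12f→b18/s2 MISS; vc=[6]
#7 0x6f→b6/s2 VC-HIT; vc=[18]
#8 0x15e→b21/s1 MISS; vc=[18,25]
#9 0x6d→b6/s2 L1-HIT; vc=[18,25]
#10 0xab→b10/s2 MISS; vc=[18,25,6]
#11 0x64→b6/s2 VC-HIT; vc=[18,25,10]

VC = [18, 25, 10]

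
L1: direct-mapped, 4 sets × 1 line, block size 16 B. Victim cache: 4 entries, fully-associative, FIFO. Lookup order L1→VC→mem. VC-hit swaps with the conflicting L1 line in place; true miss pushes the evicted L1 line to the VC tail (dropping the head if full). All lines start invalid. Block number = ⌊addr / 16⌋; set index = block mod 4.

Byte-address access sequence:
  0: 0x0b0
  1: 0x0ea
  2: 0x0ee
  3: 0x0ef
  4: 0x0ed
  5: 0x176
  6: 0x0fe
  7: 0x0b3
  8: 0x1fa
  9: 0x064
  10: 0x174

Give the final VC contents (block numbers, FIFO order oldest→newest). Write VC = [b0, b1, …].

  [0] addr=0xb0 blk=11 s=3: MISS | VC []
  [1] addr=0xea blk=14 s=2: MISS | VC []
  [2] addr=0xee blk=14 s=2: L1-HIT | VC []
  [3] addr=0xef blk=14 s=2: L1-HIT | VC []
  [4] addr=0xed blk=14 s=2: L1-HIT | VC []
  [5] addr=0x176 blk=23 s=3: MISS | VC [11]
  [6] addr=0xfe blk=15 s=3: MISS | VC [11, 23]
  [7] addr=0xb3 blk=11 s=3: VC-HIT | VC [15, 23]
  [8] addr=0x1fa blk=31 s=3: MISS | VC [15, 23, 11]
  [9] addr=0x64 blk=6 s=2: MISS | VC [15, 23, 11, 14]
  [10] addr=0x174 blk=23 s=3: VC-HIT | VC [15, 31, 11, 14]

VC = [15, 31, 11, 14]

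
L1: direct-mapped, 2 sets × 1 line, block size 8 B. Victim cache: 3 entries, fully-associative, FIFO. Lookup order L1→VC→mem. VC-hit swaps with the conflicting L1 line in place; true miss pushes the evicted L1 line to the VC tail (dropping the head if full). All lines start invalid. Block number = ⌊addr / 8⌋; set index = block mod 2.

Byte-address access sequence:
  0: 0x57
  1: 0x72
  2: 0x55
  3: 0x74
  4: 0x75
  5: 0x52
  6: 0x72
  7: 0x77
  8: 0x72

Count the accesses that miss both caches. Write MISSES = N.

0: 0x57 (blk 10, set 0) → MISS  vc=[]
1: 0x72 (blk 14, set 0) → MISS  vc=[10]
2: 0x55 (blk 10, set 0) → VC-HIT  vc=[14]
3: 0x74 (blk 14, set 0) → VC-HIT  vc=[10]
4: 0x75 (blk 14, set 0) → L1-HIT  vc=[10]
5: 0x52 (blk 10, set 0) → VC-HIT  vc=[14]
6: 0x72 (blk 14, set 0) → VC-HIT  vc=[10]
7: 0x77 (blk 14, set 0) → L1-HIT  vc=[10]
8: 0x72 (blk 14, set 0) → L1-HIT  vc=[10]

MISSES = 2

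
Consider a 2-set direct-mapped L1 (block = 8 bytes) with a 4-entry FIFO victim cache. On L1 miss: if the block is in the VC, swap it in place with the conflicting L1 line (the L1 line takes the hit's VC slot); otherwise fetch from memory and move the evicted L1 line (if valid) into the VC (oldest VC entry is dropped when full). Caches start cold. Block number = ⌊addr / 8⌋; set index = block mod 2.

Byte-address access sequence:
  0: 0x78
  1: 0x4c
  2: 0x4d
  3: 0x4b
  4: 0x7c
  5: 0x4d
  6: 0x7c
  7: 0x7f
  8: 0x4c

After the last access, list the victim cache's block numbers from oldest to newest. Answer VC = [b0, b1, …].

VC = [15]

0: 0x78 (blk 15, set 1) → MISS  vc=[]
1: 0x4c (blk 9, set 1) → MISS  vc=[15]
2: 0x4d (blk 9, set 1) → L1-HIT  vc=[15]
3: 0x4b (blk 9, set 1) → L1-HIT  vc=[15]
4: 0x7c (blk 15, set 1) → VC-HIT  vc=[9]
5: 0x4d (blk 9, set 1) → VC-HIT  vc=[15]
6: 0x7c (blk 15, set 1) → VC-HIT  vc=[9]
7: 0x7f (blk 15, set 1) → L1-HIT  vc=[9]
8: 0x4c (blk 9, set 1) → VC-HIT  vc=[15]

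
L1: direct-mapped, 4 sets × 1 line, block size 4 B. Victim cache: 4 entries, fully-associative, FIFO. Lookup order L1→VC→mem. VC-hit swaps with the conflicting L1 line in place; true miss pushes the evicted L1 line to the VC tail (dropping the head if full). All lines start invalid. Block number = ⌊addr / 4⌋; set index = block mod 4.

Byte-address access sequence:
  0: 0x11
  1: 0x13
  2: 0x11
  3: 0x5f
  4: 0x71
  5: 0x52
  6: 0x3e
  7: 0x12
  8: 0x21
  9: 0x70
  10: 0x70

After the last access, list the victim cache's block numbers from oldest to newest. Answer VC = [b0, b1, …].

0: 0x11 (blk 4, set 0) → MISS  vc=[]
1: 0x13 (blk 4, set 0) → L1-HIT  vc=[]
2: 0x11 (blk 4, set 0) → L1-HIT  vc=[]
3: 0x5f (blk 23, set 3) → MISS  vc=[]
4: 0x71 (blk 28, set 0) → MISS  vc=[4]
5: 0x52 (blk 20, set 0) → MISS  vc=[4, 28]
6: 0x3e (blk 15, set 3) → MISS  vc=[4, 28, 23]
7: 0x12 (blk 4, set 0) → VC-HIT  vc=[20, 28, 23]
8: 0x21 (blk 8, set 0) → MISS  vc=[20, 28, 23, 4]
9: 0x70 (blk 28, set 0) → VC-HIT  vc=[20, 8, 23, 4]
10: 0x70 (blk 28, set 0) → L1-HIT  vc=[20, 8, 23, 4]

VC = [20, 8, 23, 4]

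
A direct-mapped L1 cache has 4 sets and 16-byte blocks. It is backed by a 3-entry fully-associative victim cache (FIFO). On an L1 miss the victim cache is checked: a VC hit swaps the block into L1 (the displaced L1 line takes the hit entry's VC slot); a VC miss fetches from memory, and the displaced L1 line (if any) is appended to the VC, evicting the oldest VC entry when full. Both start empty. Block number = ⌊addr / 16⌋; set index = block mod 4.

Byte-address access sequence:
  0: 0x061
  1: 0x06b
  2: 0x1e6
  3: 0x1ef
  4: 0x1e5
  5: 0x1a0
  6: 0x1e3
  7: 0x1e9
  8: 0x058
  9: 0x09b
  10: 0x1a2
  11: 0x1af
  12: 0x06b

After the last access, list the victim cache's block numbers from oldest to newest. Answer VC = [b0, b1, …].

#0 0x61→b6/s2 MISS; vc=[]
#1 0x6b→b6/s2 L1-HIT; vc=[]
#2 0x1e6→b30/s2 MISS; vc=[6]
#3 0x1ef→b30/s2 L1-HIT; vc=[6]
#4 0x1e5→b30/s2 L1-HIT; vc=[6]
#5 0x1a0→b26/s2 MISS; vc=[6,30]
#6 0x1e3→b30/s2 VC-HIT; vc=[6,26]
#7 0x1e9→b30/s2 L1-HIT; vc=[6,26]
#8 0x58→b5/s1 MISS; vc=[6,26]
#9 0x9b→b9/s1 MISS; vc=[6,26,5]
#10 0x1a2→b26/s2 VC-HIT; vc=[6,30,5]
#11 0x1af→b26/s2 L1-HIT; vc=[6,30,5]
#12 0x6b→b6/s2 VC-HIT; vc=[26,30,5]

VC = [26, 30, 5]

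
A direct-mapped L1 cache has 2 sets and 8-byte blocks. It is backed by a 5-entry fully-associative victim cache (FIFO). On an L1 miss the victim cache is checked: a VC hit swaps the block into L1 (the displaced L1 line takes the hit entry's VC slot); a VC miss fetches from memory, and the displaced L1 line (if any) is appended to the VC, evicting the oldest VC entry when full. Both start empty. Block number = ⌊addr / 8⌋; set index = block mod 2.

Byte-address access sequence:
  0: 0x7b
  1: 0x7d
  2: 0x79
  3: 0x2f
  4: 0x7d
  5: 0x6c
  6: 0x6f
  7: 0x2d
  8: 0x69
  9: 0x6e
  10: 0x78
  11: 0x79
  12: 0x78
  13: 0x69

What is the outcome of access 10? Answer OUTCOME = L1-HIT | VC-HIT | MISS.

#0 0x7b→b15/s1 MISS; vc=[]
#1 0x7d→b15/s1 L1-HIT; vc=[]
#2 0x79→b15/s1 L1-HIT; vc=[]
#3 0x2f→b5/s1 MISS; vc=[15]
#4 0x7d→b15/s1 VC-HIT; vc=[5]
#5 0x6c→b13/s1 MISS; vc=[5,15]
#6 0x6f→b13/s1 L1-HIT; vc=[5,15]
#7 0x2d→b5/s1 VC-HIT; vc=[13,15]
#8 0x69→b13/s1 VC-HIT; vc=[5,15]
#9 0x6e→b13/s1 L1-HIT; vc=[5,15]
#10 0x78→b15/s1 VC-HIT; vc=[5,13]
#11 0x79→b15/s1 L1-HIT; vc=[5,13]
#12 0x78→b15/s1 L1-HIT; vc=[5,13]
#13 0x69→b13/s1 VC-HIT; vc=[5,15]

OUTCOME = VC-HIT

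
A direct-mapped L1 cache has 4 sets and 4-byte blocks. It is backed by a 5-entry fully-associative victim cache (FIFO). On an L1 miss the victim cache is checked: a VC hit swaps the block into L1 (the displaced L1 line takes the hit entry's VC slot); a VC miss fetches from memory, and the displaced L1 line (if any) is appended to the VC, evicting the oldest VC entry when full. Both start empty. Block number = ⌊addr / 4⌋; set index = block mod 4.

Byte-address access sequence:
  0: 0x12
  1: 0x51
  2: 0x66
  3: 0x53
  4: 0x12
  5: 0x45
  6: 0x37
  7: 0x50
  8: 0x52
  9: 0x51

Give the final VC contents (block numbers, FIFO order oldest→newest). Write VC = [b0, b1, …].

VC = [4, 25, 17]

0: 0x12 (blk 4, set 0) → MISS  vc=[]
1: 0x51 (blk 20, set 0) → MISS  vc=[4]
2: 0x66 (blk 25, set 1) → MISS  vc=[4]
3: 0x53 (blk 20, set 0) → L1-HIT  vc=[4]
4: 0x12 (blk 4, set 0) → VC-HIT  vc=[20]
5: 0x45 (blk 17, set 1) → MISS  vc=[20, 25]
6: 0x37 (blk 13, set 1) → MISS  vc=[20, 25, 17]
7: 0x50 (blk 20, set 0) → VC-HIT  vc=[4, 25, 17]
8: 0x52 (blk 20, set 0) → L1-HIT  vc=[4, 25, 17]
9: 0x51 (blk 20, set 0) → L1-HIT  vc=[4, 25, 17]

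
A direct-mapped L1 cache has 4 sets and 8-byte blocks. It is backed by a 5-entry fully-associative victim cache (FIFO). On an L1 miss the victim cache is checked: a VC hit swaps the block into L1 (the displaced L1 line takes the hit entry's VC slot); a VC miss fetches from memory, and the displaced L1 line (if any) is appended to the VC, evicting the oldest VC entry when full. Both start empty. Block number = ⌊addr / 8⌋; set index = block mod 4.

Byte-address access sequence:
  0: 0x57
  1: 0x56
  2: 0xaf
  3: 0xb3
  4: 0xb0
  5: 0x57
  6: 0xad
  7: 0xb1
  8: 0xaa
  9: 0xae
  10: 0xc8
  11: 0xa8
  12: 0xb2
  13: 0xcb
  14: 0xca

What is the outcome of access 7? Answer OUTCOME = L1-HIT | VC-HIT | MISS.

0: 0x57 (blk 10, set 2) → MISS  vc=[]
1: 0x56 (blk 10, set 2) → L1-HIT  vc=[]
2: 0xaf (blk 21, set 1) → MISS  vc=[]
3: 0xb3 (blk 22, set 2) → MISS  vc=[10]
4: 0xb0 (blk 22, set 2) → L1-HIT  vc=[10]
5: 0x57 (blk 10, set 2) → VC-HIT  vc=[22]
6: 0xad (blk 21, set 1) → L1-HIT  vc=[22]
7: 0xb1 (blk 22, set 2) → VC-HIT  vc=[10]
8: 0xaa (blk 21, set 1) → L1-HIT  vc=[10]
9: 0xae (blk 21, set 1) → L1-HIT  vc=[10]
10: 0xc8 (blk 25, set 1) → MISS  vc=[10, 21]
11: 0xa8 (blk 21, set 1) → VC-HIT  vc=[10, 25]
12: 0xb2 (blk 22, set 2) → L1-HIT  vc=[10, 25]
13: 0xcb (blk 25, set 1) → VC-HIT  vc=[10, 21]
14: 0xca (blk 25, set 1) → L1-HIT  vc=[10, 21]

OUTCOME = VC-HIT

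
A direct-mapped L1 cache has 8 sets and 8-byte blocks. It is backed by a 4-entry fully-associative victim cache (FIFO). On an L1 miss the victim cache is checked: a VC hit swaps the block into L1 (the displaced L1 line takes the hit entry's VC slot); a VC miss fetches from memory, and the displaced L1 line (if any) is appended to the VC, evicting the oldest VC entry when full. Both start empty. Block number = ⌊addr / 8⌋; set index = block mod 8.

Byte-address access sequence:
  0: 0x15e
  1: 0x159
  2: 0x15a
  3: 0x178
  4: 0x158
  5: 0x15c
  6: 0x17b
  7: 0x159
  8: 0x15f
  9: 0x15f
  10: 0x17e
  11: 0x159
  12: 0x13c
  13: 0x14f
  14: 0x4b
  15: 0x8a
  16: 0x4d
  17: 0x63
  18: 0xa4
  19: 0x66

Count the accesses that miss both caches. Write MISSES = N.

#0 0x15e→b43/s3 MISS; vc=[]
#1 0x159→b43/s3 L1-HIT; vc=[]
#2 0x15a→b43/s3 L1-HIT; vc=[]
#3 0x178→b47/s7 MISS; vc=[]
#4 0x158→b43/s3 L1-HIT; vc=[]
#5 0x15c→b43/s3 L1-HIT; vc=[]
#6 0x17b→b47/s7 L1-HIT; vc=[]
#7 0x159→b43/s3 L1-HIT; vc=[]
#8 0x15f→b43/s3 L1-HIT; vc=[]
#9 0x15f→b43/s3 L1-HIT; vc=[]
#10 0x17e→b47/s7 L1-HIT; vc=[]
#11 0x159→b43/s3 L1-HIT; vc=[]
#12 0x13c→b39/s7 MISS; vc=[47]
#13 0x14f→b41/s1 MISS; vc=[47]
#14 0x4b→b9/s1 MISS; vc=[47,41]
#15 0x8a→b17/s1 MISS; vc=[47,41,9]
#16 0x4d→b9/s1 VC-HIT; vc=[47,41,17]
#17 0x63→b12/s4 MISS; vc=[47,41,17]
#18 0xa4→b20/s4 MISS; vc=[47,41,17,12]
#19 0x66→b12/s4 VC-HIT; vc=[47,41,17,20]

MISSES = 8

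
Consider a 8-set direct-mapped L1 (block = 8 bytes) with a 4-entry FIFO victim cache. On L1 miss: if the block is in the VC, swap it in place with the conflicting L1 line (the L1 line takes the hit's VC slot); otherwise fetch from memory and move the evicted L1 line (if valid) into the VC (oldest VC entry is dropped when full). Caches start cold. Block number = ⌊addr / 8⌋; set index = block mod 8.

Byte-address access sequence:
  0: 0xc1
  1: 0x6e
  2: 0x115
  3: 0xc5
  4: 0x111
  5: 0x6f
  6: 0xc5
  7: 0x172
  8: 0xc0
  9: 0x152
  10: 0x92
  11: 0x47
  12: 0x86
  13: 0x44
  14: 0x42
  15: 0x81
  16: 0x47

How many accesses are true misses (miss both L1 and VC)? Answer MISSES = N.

0: 0xc1 (blk 24, set 0) → MISS  vc=[]
1: 0x6e (blk 13, set 5) → MISS  vc=[]
2: 0x115 (blk 34, set 2) → MISS  vc=[]
3: 0xc5 (blk 24, set 0) → L1-HIT  vc=[]
4: 0x111 (blk 34, set 2) → L1-HIT  vc=[]
5: 0x6f (blk 13, set 5) → L1-HIT  vc=[]
6: 0xc5 (blk 24, set 0) → L1-HIT  vc=[]
7: 0x172 (blk 46, set 6) → MISS  vc=[]
8: 0xc0 (blk 24, set 0) → L1-HIT  vc=[]
9: 0x152 (blk 42, set 2) → MISS  vc=[34]
10: 0x92 (blk 18, set 2) → MISS  vc=[34, 42]
11: 0x47 (blk 8, set 0) → MISS  vc=[34, 42, 24]
12: 0x86 (blk 16, set 0) → MISS  vc=[34, 42, 24, 8]
13: 0x44 (blk 8, set 0) → VC-HIT  vc=[34, 42, 24, 16]
14: 0x42 (blk 8, set 0) → L1-HIT  vc=[34, 42, 24, 16]
15: 0x81 (blk 16, set 0) → VC-HIT  vc=[34, 42, 24, 8]
16: 0x47 (blk 8, set 0) → VC-HIT  vc=[34, 42, 24, 16]

MISSES = 8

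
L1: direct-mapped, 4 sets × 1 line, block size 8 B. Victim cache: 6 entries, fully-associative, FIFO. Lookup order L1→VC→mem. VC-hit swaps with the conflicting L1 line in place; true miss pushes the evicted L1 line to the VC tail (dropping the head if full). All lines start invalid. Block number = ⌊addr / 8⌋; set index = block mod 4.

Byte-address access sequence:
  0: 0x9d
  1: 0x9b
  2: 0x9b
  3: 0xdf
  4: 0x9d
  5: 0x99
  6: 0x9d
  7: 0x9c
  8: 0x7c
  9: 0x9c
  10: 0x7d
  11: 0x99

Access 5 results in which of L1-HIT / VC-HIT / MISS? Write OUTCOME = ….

OUTCOME = L1-HIT

#0 0x9d→b19/s3 MISS; vc=[]
#1 0x9b→b19/s3 L1-HIT; vc=[]
#2 0x9b→b19/s3 L1-HIT; vc=[]
#3 0xdf→b27/s3 MISS; vc=[19]
#4 0x9d→b19/s3 VC-HIT; vc=[27]
#5 0x99→b19/s3 L1-HIT; vc=[27]
#6 0x9d→b19/s3 L1-HIT; vc=[27]
#7 0x9c→b19/s3 L1-HIT; vc=[27]
#8 0x7c→b15/s3 MISS; vc=[27,19]
#9 0x9c→b19/s3 VC-HIT; vc=[27,15]
#10 0x7d→b15/s3 VC-HIT; vc=[27,19]
#11 0x99→b19/s3 VC-HIT; vc=[27,15]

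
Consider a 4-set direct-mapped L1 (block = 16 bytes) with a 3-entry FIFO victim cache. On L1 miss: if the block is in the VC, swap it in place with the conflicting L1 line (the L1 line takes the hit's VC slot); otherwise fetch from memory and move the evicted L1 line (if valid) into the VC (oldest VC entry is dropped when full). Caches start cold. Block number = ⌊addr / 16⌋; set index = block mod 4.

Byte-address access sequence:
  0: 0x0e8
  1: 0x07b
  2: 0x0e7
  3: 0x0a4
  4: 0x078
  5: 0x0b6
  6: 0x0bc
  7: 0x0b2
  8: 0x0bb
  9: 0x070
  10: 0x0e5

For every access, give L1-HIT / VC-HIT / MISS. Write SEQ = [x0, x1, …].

SEQ = [MISS, MISS, L1-HIT, MISS, L1-HIT, MISS, L1-HIT, L1-HIT, L1-HIT, VC-HIT, VC-HIT]

0: 0xe8 (blk 14, set 2) → MISS  vc=[]
1: 0x7b (blk 7, set 3) → MISS  vc=[]
2: 0xe7 (blk 14, set 2) → L1-HIT  vc=[]
3: 0xa4 (blk 10, set 2) → MISS  vc=[14]
4: 0x78 (blk 7, set 3) → L1-HIT  vc=[14]
5: 0xb6 (blk 11, set 3) → MISS  vc=[14, 7]
6: 0xbc (blk 11, set 3) → L1-HIT  vc=[14, 7]
7: 0xb2 (blk 11, set 3) → L1-HIT  vc=[14, 7]
8: 0xbb (blk 11, set 3) → L1-HIT  vc=[14, 7]
9: 0x70 (blk 7, set 3) → VC-HIT  vc=[14, 11]
10: 0xe5 (blk 14, set 2) → VC-HIT  vc=[10, 11]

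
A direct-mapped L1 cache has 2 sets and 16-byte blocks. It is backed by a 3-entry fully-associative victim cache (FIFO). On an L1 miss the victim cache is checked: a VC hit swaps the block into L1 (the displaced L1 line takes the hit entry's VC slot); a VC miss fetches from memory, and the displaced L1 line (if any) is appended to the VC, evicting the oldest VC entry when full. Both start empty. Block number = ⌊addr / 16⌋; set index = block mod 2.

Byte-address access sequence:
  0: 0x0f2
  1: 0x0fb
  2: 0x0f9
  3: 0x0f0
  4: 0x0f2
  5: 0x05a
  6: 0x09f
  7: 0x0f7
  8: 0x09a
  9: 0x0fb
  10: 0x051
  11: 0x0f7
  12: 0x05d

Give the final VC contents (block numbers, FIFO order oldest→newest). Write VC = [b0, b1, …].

  [0] addr=0xf2 blk=15 s=1: MISS | VC []
  [1] addr=0xfb blk=15 s=1: L1-HIT | VC []
  [2] addr=0xf9 blk=15 s=1: L1-HIT | VC []
  [3] addr=0xf0 blk=15 s=1: L1-HIT | VC []
  [4] addr=0xf2 blk=15 s=1: L1-HIT | VC []
  [5] addr=0x5a blk=5 s=1: MISS | VC [15]
  [6] addr=0x9f blk=9 s=1: MISS | VC [15, 5]
  [7] addr=0xf7 blk=15 s=1: VC-HIT | VC [9, 5]
  [8] addr=0x9a blk=9 s=1: VC-HIT | VC [15, 5]
  [9] addr=0xfb blk=15 s=1: VC-HIT | VC [9, 5]
  [10] addr=0x51 blk=5 s=1: VC-HIT | VC [9, 15]
  [11] addr=0xf7 blk=15 s=1: VC-HIT | VC [9, 5]
  [12] addr=0x5d blk=5 s=1: VC-HIT | VC [9, 15]

VC = [9, 15]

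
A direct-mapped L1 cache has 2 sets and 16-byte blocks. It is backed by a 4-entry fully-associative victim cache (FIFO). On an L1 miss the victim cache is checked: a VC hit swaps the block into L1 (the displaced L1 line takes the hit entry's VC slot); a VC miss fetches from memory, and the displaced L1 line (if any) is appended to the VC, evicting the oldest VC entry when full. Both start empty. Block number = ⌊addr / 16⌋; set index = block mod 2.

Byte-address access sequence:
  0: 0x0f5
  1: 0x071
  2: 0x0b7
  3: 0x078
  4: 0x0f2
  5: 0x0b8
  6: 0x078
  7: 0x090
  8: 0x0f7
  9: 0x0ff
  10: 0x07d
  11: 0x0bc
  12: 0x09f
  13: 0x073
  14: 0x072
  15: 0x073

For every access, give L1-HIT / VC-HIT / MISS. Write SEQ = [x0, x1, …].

SEQ = [MISS, MISS, MISS, VC-HIT, VC-HIT, VC-HIT, VC-HIT, MISS, VC-HIT, L1-HIT, VC-HIT, VC-HIT, VC-HIT, VC-HIT, L1-HIT, L1-HIT]

  [0] addr=0xf5 blk=15 s=1: MISS | VC []
  [1] addr=0x71 blk=7 s=1: MISS | VC [15]
  [2] addr=0xb7 blk=11 s=1: MISS | VC [15, 7]
  [3] addr=0x78 blk=7 s=1: VC-HIT | VC [15, 11]
  [4] addr=0xf2 blk=15 s=1: VC-HIT | VC [7, 11]
  [5] addr=0xb8 blk=11 s=1: VC-HIT | VC [7, 15]
  [6] addr=0x78 blk=7 s=1: VC-HIT | VC [11, 15]
  [7] addr=0x90 blk=9 s=1: MISS | VC [11, 15, 7]
  [8] addr=0xf7 blk=15 s=1: VC-HIT | VC [11, 9, 7]
  [9] addr=0xff blk=15 s=1: L1-HIT | VC [11, 9, 7]
  [10] addr=0x7d blk=7 s=1: VC-HIT | VC [11, 9, 15]
  [11] addr=0xbc blk=11 s=1: VC-HIT | VC [7, 9, 15]
  [12] addr=0x9f blk=9 s=1: VC-HIT | VC [7, 11, 15]
  [13] addr=0x73 blk=7 s=1: VC-HIT | VC [9, 11, 15]
  [14] addr=0x72 blk=7 s=1: L1-HIT | VC [9, 11, 15]
  [15] addr=0x73 blk=7 s=1: L1-HIT | VC [9, 11, 15]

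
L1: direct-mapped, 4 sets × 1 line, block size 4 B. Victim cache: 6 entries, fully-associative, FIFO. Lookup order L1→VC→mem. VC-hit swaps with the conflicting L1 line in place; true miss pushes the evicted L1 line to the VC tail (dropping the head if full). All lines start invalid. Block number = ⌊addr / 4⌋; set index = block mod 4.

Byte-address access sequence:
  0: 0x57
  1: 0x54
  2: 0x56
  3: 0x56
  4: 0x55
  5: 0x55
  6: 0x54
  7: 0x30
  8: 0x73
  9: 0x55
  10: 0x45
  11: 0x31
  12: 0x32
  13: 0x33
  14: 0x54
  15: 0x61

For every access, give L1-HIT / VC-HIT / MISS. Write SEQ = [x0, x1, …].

SEQ = [MISS, L1-HIT, L1-HIT, L1-HIT, L1-HIT, L1-HIT, L1-HIT, MISS, MISS, L1-HIT, MISS, VC-HIT, L1-HIT, L1-HIT, VC-HIT, MISS]

  [0] addr=0x57 blk=21 s=1: MISS | VC []
  [1] addr=0x54 blk=21 s=1: L1-HIT | VC []
  [2] addr=0x56 blk=21 s=1: L1-HIT | VC []
  [3] addr=0x56 blk=21 s=1: L1-HIT | VC []
  [4] addr=0x55 blk=21 s=1: L1-HIT | VC []
  [5] addr=0x55 blk=21 s=1: L1-HIT | VC []
  [6] addr=0x54 blk=21 s=1: L1-HIT | VC []
  [7] addr=0x30 blk=12 s=0: MISS | VC []
  [8] addr=0x73 blk=28 s=0: MISS | VC [12]
  [9] addr=0x55 blk=21 s=1: L1-HIT | VC [12]
  [10] addr=0x45 blk=17 s=1: MISS | VC [12, 21]
  [11] addr=0x31 blk=12 s=0: VC-HIT | VC [28, 21]
  [12] addr=0x32 blk=12 s=0: L1-HIT | VC [28, 21]
  [13] addr=0x33 blk=12 s=0: L1-HIT | VC [28, 21]
  [14] addr=0x54 blk=21 s=1: VC-HIT | VC [28, 17]
  [15] addr=0x61 blk=24 s=0: MISS | VC [28, 17, 12]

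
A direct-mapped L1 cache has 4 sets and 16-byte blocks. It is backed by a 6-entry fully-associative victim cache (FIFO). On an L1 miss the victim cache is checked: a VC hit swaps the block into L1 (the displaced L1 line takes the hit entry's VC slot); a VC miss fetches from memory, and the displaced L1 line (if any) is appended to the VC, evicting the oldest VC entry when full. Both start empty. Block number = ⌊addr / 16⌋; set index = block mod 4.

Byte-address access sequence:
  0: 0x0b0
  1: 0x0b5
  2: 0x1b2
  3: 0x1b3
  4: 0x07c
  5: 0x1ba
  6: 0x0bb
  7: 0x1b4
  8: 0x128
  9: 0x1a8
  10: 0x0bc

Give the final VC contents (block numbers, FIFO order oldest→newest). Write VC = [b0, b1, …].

  [0] addr=0xb0 blk=11 s=3: MISS | VC []
  [1] addr=0xb5 blk=11 s=3: L1-HIT | VC []
  [2] addr=0x1b2 blk=27 s=3: MISS | VC [11]
  [3] addr=0x1b3 blk=27 s=3: L1-HIT | VC [11]
  [4] addr=0x7c blk=7 s=3: MISS | VC [11, 27]
  [5] addr=0x1ba blk=27 s=3: VC-HIT | VC [11, 7]
  [6] addr=0xbb blk=11 s=3: VC-HIT | VC [27, 7]
  [7] addr=0x1b4 blk=27 s=3: VC-HIT | VC [11, 7]
  [8] addr=0x128 blk=18 s=2: MISS | VC [11, 7]
  [9] addr=0x1a8 blk=26 s=2: MISS | VC [11, 7, 18]
  [10] addr=0xbc blk=11 s=3: VC-HIT | VC [27, 7, 18]

VC = [27, 7, 18]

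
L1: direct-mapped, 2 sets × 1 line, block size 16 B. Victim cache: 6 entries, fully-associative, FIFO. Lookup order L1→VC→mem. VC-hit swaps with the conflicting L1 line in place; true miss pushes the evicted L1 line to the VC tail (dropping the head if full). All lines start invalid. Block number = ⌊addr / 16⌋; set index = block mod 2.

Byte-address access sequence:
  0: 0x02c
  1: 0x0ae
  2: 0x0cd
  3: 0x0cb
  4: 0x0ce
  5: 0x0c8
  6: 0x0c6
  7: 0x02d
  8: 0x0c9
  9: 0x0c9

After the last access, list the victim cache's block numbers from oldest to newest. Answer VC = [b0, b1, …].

VC = [2, 10]

  [0] addr=0x2c blk=2 s=0: MISS | VC []
  [1] addr=0xae blk=10 s=0: MISS | VC [2]
  [2] addr=0xcd blk=12 s=0: MISS | VC [2, 10]
  [3] addr=0xcb blk=12 s=0: L1-HIT | VC [2, 10]
  [4] addr=0xce blk=12 s=0: L1-HIT | VC [2, 10]
  [5] addr=0xc8 blk=12 s=0: L1-HIT | VC [2, 10]
  [6] addr=0xc6 blk=12 s=0: L1-HIT | VC [2, 10]
  [7] addr=0x2d blk=2 s=0: VC-HIT | VC [12, 10]
  [8] addr=0xc9 blk=12 s=0: VC-HIT | VC [2, 10]
  [9] addr=0xc9 blk=12 s=0: L1-HIT | VC [2, 10]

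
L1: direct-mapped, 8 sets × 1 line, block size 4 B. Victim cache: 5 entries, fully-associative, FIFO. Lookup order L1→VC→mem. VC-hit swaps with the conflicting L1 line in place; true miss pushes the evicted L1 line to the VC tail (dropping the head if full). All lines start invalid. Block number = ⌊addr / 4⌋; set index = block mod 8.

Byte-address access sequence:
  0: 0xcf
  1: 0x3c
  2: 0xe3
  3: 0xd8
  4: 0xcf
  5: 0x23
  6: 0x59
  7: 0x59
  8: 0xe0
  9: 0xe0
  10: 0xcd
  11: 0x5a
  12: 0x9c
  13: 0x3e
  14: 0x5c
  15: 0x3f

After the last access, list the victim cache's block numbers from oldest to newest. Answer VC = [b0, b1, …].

VC = [8, 54, 39, 23]

0: 0xcf (blk 51, set 3) → MISS  vc=[]
1: 0x3c (blk 15, set 7) → MISS  vc=[]
2: 0xe3 (blk 56, set 0) → MISS  vc=[]
3: 0xd8 (blk 54, set 6) → MISS  vc=[]
4: 0xcf (blk 51, set 3) → L1-HIT  vc=[]
5: 0x23 (blk 8, set 0) → MISS  vc=[56]
6: 0x59 (blk 22, set 6) → MISS  vc=[56, 54]
7: 0x59 (blk 22, set 6) → L1-HIT  vc=[56, 54]
8: 0xe0 (blk 56, set 0) → VC-HIT  vc=[8, 54]
9: 0xe0 (blk 56, set 0) → L1-HIT  vc=[8, 54]
10: 0xcd (blk 51, set 3) → L1-HIT  vc=[8, 54]
11: 0x5a (blk 22, set 6) → L1-HIT  vc=[8, 54]
12: 0x9c (blk 39, set 7) → MISS  vc=[8, 54, 15]
13: 0x3e (blk 15, set 7) → VC-HIT  vc=[8, 54, 39]
14: 0x5c (blk 23, set 7) → MISS  vc=[8, 54, 39, 15]
15: 0x3f (blk 15, set 7) → VC-HIT  vc=[8, 54, 39, 23]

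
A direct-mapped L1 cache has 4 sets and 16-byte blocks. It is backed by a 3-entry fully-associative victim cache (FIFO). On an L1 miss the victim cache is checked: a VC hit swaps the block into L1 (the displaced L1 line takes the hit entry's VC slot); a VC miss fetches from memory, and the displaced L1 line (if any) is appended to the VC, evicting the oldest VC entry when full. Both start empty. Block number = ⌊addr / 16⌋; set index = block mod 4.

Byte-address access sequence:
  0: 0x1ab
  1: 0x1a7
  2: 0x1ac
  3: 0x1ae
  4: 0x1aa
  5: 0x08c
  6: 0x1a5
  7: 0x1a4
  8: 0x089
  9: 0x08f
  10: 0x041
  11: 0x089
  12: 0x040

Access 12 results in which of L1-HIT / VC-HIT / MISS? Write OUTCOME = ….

OUTCOME = VC-HIT

#0 0x1ab→b26/s2 MISS; vc=[]
#1 0x1a7→b26/s2 L1-HIT; vc=[]
#2 0x1ac→b26/s2 L1-HIT; vc=[]
#3 0x1ae→b26/s2 L1-HIT; vc=[]
#4 0x1aa→b26/s2 L1-HIT; vc=[]
#5 0x8c→b8/s0 MISS; vc=[]
#6 0x1a5→b26/s2 L1-HIT; vc=[]
#7 0x1a4→b26/s2 L1-HIT; vc=[]
#8 0x89→b8/s0 L1-HIT; vc=[]
#9 0x8f→b8/s0 L1-HIT; vc=[]
#10 0x41→b4/s0 MISS; vc=[8]
#11 0x89→b8/s0 VC-HIT; vc=[4]
#12 0x40→b4/s0 VC-HIT; vc=[8]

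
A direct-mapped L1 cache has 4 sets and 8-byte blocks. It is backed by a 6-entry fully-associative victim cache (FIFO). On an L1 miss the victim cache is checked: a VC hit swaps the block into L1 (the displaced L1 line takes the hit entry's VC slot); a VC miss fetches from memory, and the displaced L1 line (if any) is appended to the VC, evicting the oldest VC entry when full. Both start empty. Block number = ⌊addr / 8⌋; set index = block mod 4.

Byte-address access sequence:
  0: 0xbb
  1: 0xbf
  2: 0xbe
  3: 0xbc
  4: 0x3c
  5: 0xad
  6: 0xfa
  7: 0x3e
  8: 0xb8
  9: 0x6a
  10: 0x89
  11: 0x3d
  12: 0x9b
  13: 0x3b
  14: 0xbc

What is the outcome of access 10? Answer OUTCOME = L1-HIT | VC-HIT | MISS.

  [0] addr=0xbb blk=23 s=3: MISS | VC []
  [1] addr=0xbf blk=23 s=3: L1-HIT | VC []
  [2] addr=0xbe blk=23 s=3: L1-HIT | VC []
  [3] addr=0xbc blk=23 s=3: L1-HIT | VC []
  [4] addr=0x3c blk=7 s=3: MISS | VC [23]
  [5] addr=0xad blk=21 s=1: MISS | VC [23]
  [6] addr=0xfa blk=31 s=3: MISS | VC [23, 7]
  [7] addr=0x3e blk=7 s=3: VC-HIT | VC [23, 31]
  [8] addr=0xb8 blk=23 s=3: VC-HIT | VC [7, 31]
  [9] addr=0x6a blk=13 s=1: MISS | VC [7, 31, 21]
  [10] addr=0x89 blk=17 s=1: MISS | VC [7, 31, 21, 13]
  [11] addr=0x3d blk=7 s=3: VC-HIT | VC [23, 31, 21, 13]
  [12] addr=0x9b blk=19 s=3: MISS | VC [23, 31, 21, 13, 7]
  [13] addr=0x3b blk=7 s=3: VC-HIT | VC [23, 31, 21, 13, 19]
  [14] addr=0xbc blk=23 s=3: VC-HIT | VC [7, 31, 21, 13, 19]

OUTCOME = MISS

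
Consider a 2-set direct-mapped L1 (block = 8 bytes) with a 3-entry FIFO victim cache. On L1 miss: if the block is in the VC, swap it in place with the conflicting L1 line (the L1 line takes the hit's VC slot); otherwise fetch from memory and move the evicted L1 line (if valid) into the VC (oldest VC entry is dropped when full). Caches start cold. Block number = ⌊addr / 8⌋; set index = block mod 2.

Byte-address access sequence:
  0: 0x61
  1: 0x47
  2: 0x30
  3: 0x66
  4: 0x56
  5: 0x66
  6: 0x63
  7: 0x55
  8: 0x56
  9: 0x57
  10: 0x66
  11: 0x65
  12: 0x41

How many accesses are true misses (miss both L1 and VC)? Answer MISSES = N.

0: 0x61 (blk 12, set 0) → MISS  vc=[]
1: 0x47 (blk 8, set 0) → MISS  vc=[12]
2: 0x30 (blk 6, set 0) → MISS  vc=[12, 8]
3: 0x66 (blk 12, set 0) → VC-HIT  vc=[6, 8]
4: 0x56 (blk 10, set 0) → MISS  vc=[6, 8, 12]
5: 0x66 (blk 12, set 0) → VC-HIT  vc=[6, 8, 10]
6: 0x63 (blk 12, set 0) → L1-HIT  vc=[6, 8, 10]
7: 0x55 (blk 10, set 0) → VC-HIT  vc=[6, 8, 12]
8: 0x56 (blk 10, set 0) → L1-HIT  vc=[6, 8, 12]
9: 0x57 (blk 10, set 0) → L1-HIT  vc=[6, 8, 12]
10: 0x66 (blk 12, set 0) → VC-HIT  vc=[6, 8, 10]
11: 0x65 (blk 12, set 0) → L1-HIT  vc=[6, 8, 10]
12: 0x41 (blk 8, set 0) → VC-HIT  vc=[6, 12, 10]

MISSES = 4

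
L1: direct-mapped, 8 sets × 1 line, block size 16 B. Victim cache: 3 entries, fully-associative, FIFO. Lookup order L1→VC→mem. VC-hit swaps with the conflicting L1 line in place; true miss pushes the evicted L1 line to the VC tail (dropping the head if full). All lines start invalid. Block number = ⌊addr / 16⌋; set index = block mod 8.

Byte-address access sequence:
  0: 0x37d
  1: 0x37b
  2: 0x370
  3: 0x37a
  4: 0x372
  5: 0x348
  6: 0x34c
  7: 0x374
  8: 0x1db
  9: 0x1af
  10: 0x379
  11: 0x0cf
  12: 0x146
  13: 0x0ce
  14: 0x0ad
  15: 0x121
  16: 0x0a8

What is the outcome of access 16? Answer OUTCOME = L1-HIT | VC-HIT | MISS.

0: 0x37d (blk 55, set 7) → MISS  vc=[]
1: 0x37b (blk 55, set 7) → L1-HIT  vc=[]
2: 0x370 (blk 55, set 7) → L1-HIT  vc=[]
3: 0x37a (blk 55, set 7) → L1-HIT  vc=[]
4: 0x372 (blk 55, set 7) → L1-HIT  vc=[]
5: 0x348 (blk 52, set 4) → MISS  vc=[]
6: 0x34c (blk 52, set 4) → L1-HIT  vc=[]
7: 0x374 (blk 55, set 7) → L1-HIT  vc=[]
8: 0x1db (blk 29, set 5) → MISS  vc=[]
9: 0x1af (blk 26, set 2) → MISS  vc=[]
10: 0x379 (blk 55, set 7) → L1-HIT  vc=[]
11: 0xcf (blk 12, set 4) → MISS  vc=[52]
12: 0x146 (blk 20, set 4) → MISS  vc=[52, 12]
13: 0xce (blk 12, set 4) → VC-HIT  vc=[52, 20]
14: 0xad (blk 10, set 2) → MISS  vc=[52, 20, 26]
15: 0x121 (blk 18, set 2) → MISS  vc=[20, 26, 10]
16: 0xa8 (blk 10, set 2) → VC-HIT  vc=[20, 26, 18]

OUTCOME = VC-HIT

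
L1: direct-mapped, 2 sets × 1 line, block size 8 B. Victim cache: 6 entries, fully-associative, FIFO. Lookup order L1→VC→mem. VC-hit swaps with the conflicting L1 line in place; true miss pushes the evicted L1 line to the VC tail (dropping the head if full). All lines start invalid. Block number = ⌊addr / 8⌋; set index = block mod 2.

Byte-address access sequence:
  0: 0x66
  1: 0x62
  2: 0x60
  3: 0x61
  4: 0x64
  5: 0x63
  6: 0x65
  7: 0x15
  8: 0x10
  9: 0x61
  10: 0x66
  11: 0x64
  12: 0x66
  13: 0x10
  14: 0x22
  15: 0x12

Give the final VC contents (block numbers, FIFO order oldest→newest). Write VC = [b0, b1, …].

#0 0x66→b12/s0 MISS; vc=[]
#1 0x62→b12/s0 L1-HIT; vc=[]
#2 0x60→b12/s0 L1-HIT; vc=[]
#3 0x61→b12/s0 L1-HIT; vc=[]
#4 0x64→b12/s0 L1-HIT; vc=[]
#5 0x63→b12/s0 L1-HIT; vc=[]
#6 0x65→b12/s0 L1-HIT; vc=[]
#7 0x15→b2/s0 MISS; vc=[12]
#8 0x10→b2/s0 L1-HIT; vc=[12]
#9 0x61→b12/s0 VC-HIT; vc=[2]
#10 0x66→b12/s0 L1-HIT; vc=[2]
#11 0x64→b12/s0 L1-HIT; vc=[2]
#12 0x66→b12/s0 L1-HIT; vc=[2]
#13 0x10→b2/s0 VC-HIT; vc=[12]
#14 0x22→b4/s0 MISS; vc=[12,2]
#15 0x12→b2/s0 VC-HIT; vc=[12,4]

VC = [12, 4]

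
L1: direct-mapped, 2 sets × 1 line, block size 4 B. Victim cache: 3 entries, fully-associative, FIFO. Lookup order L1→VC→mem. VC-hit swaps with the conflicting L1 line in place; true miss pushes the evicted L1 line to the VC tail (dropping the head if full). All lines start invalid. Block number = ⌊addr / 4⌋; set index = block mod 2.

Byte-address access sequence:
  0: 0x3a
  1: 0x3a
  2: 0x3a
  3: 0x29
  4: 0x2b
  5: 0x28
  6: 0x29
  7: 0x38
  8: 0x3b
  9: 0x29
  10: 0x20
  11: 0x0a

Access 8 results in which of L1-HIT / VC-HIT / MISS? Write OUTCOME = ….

OUTCOME = L1-HIT

#0 0x3a→b14/s0 MISS; vc=[]
#1 0x3a→b14/s0 L1-HIT; vc=[]
#2 0x3a→b14/s0 L1-HIT; vc=[]
#3 0x29→b10/s0 MISS; vc=[14]
#4 0x2b→b10/s0 L1-HIT; vc=[14]
#5 0x28→b10/s0 L1-HIT; vc=[14]
#6 0x29→b10/s0 L1-HIT; vc=[14]
#7 0x38→b14/s0 VC-HIT; vc=[10]
#8 0x3b→b14/s0 L1-HIT; vc=[10]
#9 0x29→b10/s0 VC-HIT; vc=[14]
#10 0x20→b8/s0 MISS; vc=[14,10]
#11 0xa→b2/s0 MISS; vc=[14,10,8]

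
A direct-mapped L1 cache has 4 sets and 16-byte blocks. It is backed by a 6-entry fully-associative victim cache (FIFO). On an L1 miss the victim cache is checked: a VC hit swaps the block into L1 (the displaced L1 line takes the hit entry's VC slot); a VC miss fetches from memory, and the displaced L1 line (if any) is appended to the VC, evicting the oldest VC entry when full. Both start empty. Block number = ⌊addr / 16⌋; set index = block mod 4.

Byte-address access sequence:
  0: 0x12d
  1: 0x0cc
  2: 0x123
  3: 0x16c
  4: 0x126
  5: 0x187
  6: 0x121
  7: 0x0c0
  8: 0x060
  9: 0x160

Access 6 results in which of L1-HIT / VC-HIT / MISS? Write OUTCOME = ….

#0 0x12d→b18/s2 MISS; vc=[]
#1 0xcc→b12/s0 MISS; vc=[]
#2 0x123→b18/s2 L1-HIT; vc=[]
#3 0x16c→b22/s2 MISS; vc=[18]
#4 0x126→b18/s2 VC-HIT; vc=[22]
#5 0x187→b24/s0 MISS; vc=[22,12]
#6 0x121→b18/s2 L1-HIT; vc=[22,12]
#7 0xc0→b12/s0 VC-HIT; vc=[22,24]
#8 0x60→b6/s2 MISS; vc=[22,24,18]
#9 0x160→b22/s2 VC-HIT; vc=[6,24,18]

OUTCOME = L1-HIT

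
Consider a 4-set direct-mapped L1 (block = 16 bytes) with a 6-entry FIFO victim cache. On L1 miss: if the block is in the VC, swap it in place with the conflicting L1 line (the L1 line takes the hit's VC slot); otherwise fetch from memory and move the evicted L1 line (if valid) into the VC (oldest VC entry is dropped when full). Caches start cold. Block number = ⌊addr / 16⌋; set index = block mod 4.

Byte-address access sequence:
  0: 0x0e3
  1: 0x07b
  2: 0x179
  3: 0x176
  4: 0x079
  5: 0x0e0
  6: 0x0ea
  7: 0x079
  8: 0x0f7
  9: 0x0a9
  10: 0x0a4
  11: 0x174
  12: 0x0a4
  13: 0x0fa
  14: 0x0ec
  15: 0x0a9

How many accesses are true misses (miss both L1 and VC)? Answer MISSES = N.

0: 0xe3 (blk 14, set 2) → MISS  vc=[]
1: 0x7b (blk 7, set 3) → MISS  vc=[]
2: 0x179 (blk 23, set 3) → MISS  vc=[7]
3: 0x176 (blk 23, set 3) → L1-HIT  vc=[7]
4: 0x79 (blk 7, set 3) → VC-HIT  vc=[23]
5: 0xe0 (blk 14, set 2) → L1-HIT  vc=[23]
6: 0xea (blk 14, set 2) → L1-HIT  vc=[23]
7: 0x79 (blk 7, set 3) → L1-HIT  vc=[23]
8: 0xf7 (blk 15, set 3) → MISS  vc=[23, 7]
9: 0xa9 (blk 10, set 2) → MISS  vc=[23, 7, 14]
10: 0xa4 (blk 10, set 2) → L1-HIT  vc=[23, 7, 14]
11: 0x174 (blk 23, set 3) → VC-HIT  vc=[15, 7, 14]
12: 0xa4 (blk 10, set 2) → L1-HIT  vc=[15, 7, 14]
13: 0xfa (blk 15, set 3) → VC-HIT  vc=[23, 7, 14]
14: 0xec (blk 14, set 2) → VC-HIT  vc=[23, 7, 10]
15: 0xa9 (blk 10, set 2) → VC-HIT  vc=[23, 7, 14]

MISSES = 5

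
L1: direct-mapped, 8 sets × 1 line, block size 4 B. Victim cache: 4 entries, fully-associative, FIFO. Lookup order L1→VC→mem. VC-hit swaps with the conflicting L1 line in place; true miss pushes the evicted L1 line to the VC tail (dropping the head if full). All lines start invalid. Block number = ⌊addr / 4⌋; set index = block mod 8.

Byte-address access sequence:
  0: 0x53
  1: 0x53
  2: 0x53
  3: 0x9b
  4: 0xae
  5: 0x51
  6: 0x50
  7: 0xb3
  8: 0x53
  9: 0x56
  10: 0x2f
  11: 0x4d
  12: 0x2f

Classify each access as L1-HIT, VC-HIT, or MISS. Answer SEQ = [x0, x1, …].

  [0] addr=0x53 blk=20 s=4: MISS | VC []
  [1] addr=0x53 blk=20 s=4: L1-HIT | VC []
  [2] addr=0x53 blk=20 s=4: L1-HIT | VC []
  [3] addr=0x9b blk=38 s=6: MISS | VC []
  [4] addr=0xae blk=43 s=3: MISS | VC []
  [5] addr=0x51 blk=20 s=4: L1-HIT | VC []
  [6] addr=0x50 blk=20 s=4: L1-HIT | VC []
  [7] addr=0xb3 blk=44 s=4: MISS | VC [20]
  [8] addr=0x53 blk=20 s=4: VC-HIT | VC [44]
  [9] addr=0x56 blk=21 s=5: MISS | VC [44]
  [10] addr=0x2f blk=11 s=3: MISS | VC [44, 43]
  [11] addr=0x4d blk=19 s=3: MISS | VC [44, 43, 11]
  [12] addr=0x2f blk=11 s=3: VC-HIT | VC [44, 43, 19]

SEQ = [MISS, L1-HIT, L1-HIT, MISS, MISS, L1-HIT, L1-HIT, MISS, VC-HIT, MISS, MISS, MISS, VC-HIT]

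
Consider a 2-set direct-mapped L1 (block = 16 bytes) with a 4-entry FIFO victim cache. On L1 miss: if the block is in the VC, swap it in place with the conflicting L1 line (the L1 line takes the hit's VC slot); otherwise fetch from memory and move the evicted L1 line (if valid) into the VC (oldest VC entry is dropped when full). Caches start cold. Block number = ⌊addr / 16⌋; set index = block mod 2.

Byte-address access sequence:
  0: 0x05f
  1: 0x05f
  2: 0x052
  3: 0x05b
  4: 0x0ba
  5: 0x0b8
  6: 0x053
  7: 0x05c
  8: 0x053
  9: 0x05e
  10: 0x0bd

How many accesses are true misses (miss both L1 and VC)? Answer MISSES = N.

MISSES = 2

  [0] addr=0x5f blk=5 s=1: MISS | VC []
  [1] addr=0x5f blk=5 s=1: L1-HIT | VC []
  [2] addr=0x52 blk=5 s=1: L1-HIT | VC []
  [3] addr=0x5b blk=5 s=1: L1-HIT | VC []
  [4] addr=0xba blk=11 s=1: MISS | VC [5]
  [5] addr=0xb8 blk=11 s=1: L1-HIT | VC [5]
  [6] addr=0x53 blk=5 s=1: VC-HIT | VC [11]
  [7] addr=0x5c blk=5 s=1: L1-HIT | VC [11]
  [8] addr=0x53 blk=5 s=1: L1-HIT | VC [11]
  [9] addr=0x5e blk=5 s=1: L1-HIT | VC [11]
  [10] addr=0xbd blk=11 s=1: VC-HIT | VC [5]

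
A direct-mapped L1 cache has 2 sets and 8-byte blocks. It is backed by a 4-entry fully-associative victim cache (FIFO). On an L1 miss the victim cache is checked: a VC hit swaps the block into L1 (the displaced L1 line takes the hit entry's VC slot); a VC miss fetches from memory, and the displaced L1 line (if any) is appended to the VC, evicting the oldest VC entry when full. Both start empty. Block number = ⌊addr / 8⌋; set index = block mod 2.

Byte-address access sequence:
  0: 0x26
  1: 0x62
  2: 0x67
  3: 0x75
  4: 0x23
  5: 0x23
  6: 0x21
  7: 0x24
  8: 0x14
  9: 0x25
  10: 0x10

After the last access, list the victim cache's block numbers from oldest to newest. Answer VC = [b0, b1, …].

0: 0x26 (blk 4, set 0) → MISS  vc=[]
1: 0x62 (blk 12, set 0) → MISS  vc=[4]
2: 0x67 (blk 12, set 0) → L1-HIT  vc=[4]
3: 0x75 (blk 14, set 0) → MISS  vc=[4, 12]
4: 0x23 (blk 4, set 0) → VC-HIT  vc=[14, 12]
5: 0x23 (blk 4, set 0) → L1-HIT  vc=[14, 12]
6: 0x21 (blk 4, set 0) → L1-HIT  vc=[14, 12]
7: 0x24 (blk 4, set 0) → L1-HIT  vc=[14, 12]
8: 0x14 (blk 2, set 0) → MISS  vc=[14, 12, 4]
9: 0x25 (blk 4, set 0) → VC-HIT  vc=[14, 12, 2]
10: 0x10 (blk 2, set 0) → VC-HIT  vc=[14, 12, 4]

VC = [14, 12, 4]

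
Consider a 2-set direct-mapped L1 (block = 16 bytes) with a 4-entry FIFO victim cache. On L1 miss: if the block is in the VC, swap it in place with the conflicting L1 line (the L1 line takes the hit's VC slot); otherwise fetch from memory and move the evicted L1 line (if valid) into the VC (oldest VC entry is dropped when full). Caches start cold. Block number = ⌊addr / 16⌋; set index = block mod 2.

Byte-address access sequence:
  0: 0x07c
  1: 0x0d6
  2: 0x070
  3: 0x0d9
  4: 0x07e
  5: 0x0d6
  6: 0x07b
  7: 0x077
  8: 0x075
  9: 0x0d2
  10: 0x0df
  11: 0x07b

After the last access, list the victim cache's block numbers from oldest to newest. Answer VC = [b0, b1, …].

VC = [13]

  [0] addr=0x7c blk=7 s=1: MISS | VC []
  [1] addr=0xd6 blk=13 s=1: MISS | VC [7]
  [2] addr=0x70 blk=7 s=1: VC-HIT | VC [13]
  [3] addr=0xd9 blk=13 s=1: VC-HIT | VC [7]
  [4] addr=0x7e blk=7 s=1: VC-HIT | VC [13]
  [5] addr=0xd6 blk=13 s=1: VC-HIT | VC [7]
  [6] addr=0x7b blk=7 s=1: VC-HIT | VC [13]
  [7] addr=0x77 blk=7 s=1: L1-HIT | VC [13]
  [8] addr=0x75 blk=7 s=1: L1-HIT | VC [13]
  [9] addr=0xd2 blk=13 s=1: VC-HIT | VC [7]
  [10] addr=0xdf blk=13 s=1: L1-HIT | VC [7]
  [11] addr=0x7b blk=7 s=1: VC-HIT | VC [13]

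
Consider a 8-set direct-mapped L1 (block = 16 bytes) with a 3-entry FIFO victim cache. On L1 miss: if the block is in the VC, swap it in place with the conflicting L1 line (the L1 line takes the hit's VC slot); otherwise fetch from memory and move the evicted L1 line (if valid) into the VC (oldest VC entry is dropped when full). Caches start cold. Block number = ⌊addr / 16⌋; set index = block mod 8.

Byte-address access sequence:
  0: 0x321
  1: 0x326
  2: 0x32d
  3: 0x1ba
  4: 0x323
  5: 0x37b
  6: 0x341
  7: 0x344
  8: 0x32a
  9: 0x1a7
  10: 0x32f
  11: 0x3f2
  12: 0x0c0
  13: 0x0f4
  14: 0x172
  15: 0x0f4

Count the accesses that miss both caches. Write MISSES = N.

  [0] addr=0x321 blk=50 s=2: MISS | VC []
  [1] addr=0x326 blk=50 s=2: L1-HIT | VC []
  [2] addr=0x32d blk=50 s=2: L1-HIT | VC []
  [3] addr=0x1ba blk=27 s=3: MISS | VC []
  [4] addr=0x323 blk=50 s=2: L1-HIT | VC []
  [5] addr=0x37b blk=55 s=7: MISS | VC []
  [6] addr=0x341 blk=52 s=4: MISS | VC []
  [7] addr=0x344 blk=52 s=4: L1-HIT | VC []
  [8] addr=0x32a blk=50 s=2: L1-HIT | VC []
  [9] addr=0x1a7 blk=26 s=2: MISS | VC [50]
  [10] addr=0x32f blk=50 s=2: VC-HIT | VC [26]
  [11] addr=0x3f2 blk=63 s=7: MISS | VC [26, 55]
  [12] addr=0xc0 blk=12 s=4: MISS | VC [26, 55, 52]
  [13] addr=0xf4 blk=15 s=7: MISS | VC [55, 52, 63]
  [14] addr=0x172 blk=23 s=7: MISS | VC [52, 63, 15]
  [15] addr=0xf4 blk=15 s=7: VC-HIT | VC [52, 63, 23]

MISSES = 9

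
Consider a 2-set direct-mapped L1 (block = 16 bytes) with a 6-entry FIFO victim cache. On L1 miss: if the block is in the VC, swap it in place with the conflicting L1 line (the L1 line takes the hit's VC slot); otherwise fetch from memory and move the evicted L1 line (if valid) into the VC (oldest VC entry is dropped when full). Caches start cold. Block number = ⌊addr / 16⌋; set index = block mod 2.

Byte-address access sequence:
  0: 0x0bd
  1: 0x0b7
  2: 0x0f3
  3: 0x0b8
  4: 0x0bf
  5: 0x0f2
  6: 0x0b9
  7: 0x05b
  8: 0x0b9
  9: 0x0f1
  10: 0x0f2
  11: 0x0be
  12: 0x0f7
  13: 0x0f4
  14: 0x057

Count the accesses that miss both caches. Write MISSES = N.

MISSES = 3

  [0] addr=0xbd blk=11 s=1: MISS | VC []
  [1] addr=0xb7 blk=11 s=1: L1-HIT | VC []
  [2] addr=0xf3 blk=15 s=1: MISS | VC [11]
  [3] addr=0xb8 blk=11 s=1: VC-HIT | VC [15]
  [4] addr=0xbf blk=11 s=1: L1-HIT | VC [15]
  [5] addr=0xf2 blk=15 s=1: VC-HIT | VC [11]
  [6] addr=0xb9 blk=11 s=1: VC-HIT | VC [15]
  [7] addr=0x5b blk=5 s=1: MISS | VC [15, 11]
  [8] addr=0xb9 blk=11 s=1: VC-HIT | VC [15, 5]
  [9] addr=0xf1 blk=15 s=1: VC-HIT | VC [11, 5]
  [10] addr=0xf2 blk=15 s=1: L1-HIT | VC [11, 5]
  [11] addr=0xbe blk=11 s=1: VC-HIT | VC [15, 5]
  [12] addr=0xf7 blk=15 s=1: VC-HIT | VC [11, 5]
  [13] addr=0xf4 blk=15 s=1: L1-HIT | VC [11, 5]
  [14] addr=0x57 blk=5 s=1: VC-HIT | VC [11, 15]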